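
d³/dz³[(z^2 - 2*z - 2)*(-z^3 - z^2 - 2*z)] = -60*z^2 + 24*z + 12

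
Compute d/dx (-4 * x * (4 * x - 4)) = 16 - 32*x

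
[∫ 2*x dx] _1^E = -1 + exp(2)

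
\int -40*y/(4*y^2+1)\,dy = -5*log(4*y^2 + 1) + C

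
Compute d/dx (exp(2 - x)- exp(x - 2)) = (-exp(2*x - 4) - 1)*exp(2 - x)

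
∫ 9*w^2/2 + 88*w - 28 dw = 3*w^3/2 + 44*w^2 - 28*w + C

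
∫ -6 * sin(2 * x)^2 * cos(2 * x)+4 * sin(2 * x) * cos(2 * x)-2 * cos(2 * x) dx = (-sin(2*x)^2 + sin(2*x) - 1)*sin(2*x) + C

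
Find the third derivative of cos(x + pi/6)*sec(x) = (6*sin(x)^3*cos(x + pi/6)/cos(x) - 6*sin(x)^2*sin(x + pi/6) + sqrt(3)*sin(x) - 2*sin(x + pi/6))/cos(x)^3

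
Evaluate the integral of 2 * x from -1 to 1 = 0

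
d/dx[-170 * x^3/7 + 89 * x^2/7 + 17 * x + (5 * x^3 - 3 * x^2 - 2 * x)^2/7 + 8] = 150*x^5/7 - 150*x^4/7 - 44*x^3/7 - 474*x^2/7 + 186*x/7 + 17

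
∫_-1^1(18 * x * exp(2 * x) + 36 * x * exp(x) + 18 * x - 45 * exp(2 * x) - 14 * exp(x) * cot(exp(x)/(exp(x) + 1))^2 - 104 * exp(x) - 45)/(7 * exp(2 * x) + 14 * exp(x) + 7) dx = -90/7 - 2/tan(1/(1 + E)) + 2*cot(E/(1 + E))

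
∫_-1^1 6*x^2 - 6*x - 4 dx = -4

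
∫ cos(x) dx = sin(x) + C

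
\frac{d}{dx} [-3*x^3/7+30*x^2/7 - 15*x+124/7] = -9*x^2/7 + 60*x/7 - 15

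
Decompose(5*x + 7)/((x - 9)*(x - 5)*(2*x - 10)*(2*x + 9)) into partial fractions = 62/(9747*(2*x + 9)) - 183/(2888*(x - 5)) - 4/(19*(x - 5)^2) + 13/(216*(x - 9))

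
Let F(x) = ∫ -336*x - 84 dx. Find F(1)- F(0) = -252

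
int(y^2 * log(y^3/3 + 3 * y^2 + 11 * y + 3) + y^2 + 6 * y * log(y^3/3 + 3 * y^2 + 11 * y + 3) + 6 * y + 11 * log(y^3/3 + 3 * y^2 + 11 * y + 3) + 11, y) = (y^3 + 9*y^2 + 33*y + 9)*log(y^3/3 + 3*y^2 + 11*y + 3)/3 + C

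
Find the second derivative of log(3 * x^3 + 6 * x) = (-3*x^4 - 4)/(x^6 + 4*x^4 + 4*x^2)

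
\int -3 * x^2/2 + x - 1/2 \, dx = -x^3/2 + x^2/2 - x/2 + C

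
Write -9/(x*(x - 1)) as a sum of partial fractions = -9/(x - 1) + 9/x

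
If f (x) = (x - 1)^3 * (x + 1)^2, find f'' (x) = 20*x^3 - 12*x^2 - 12*x + 4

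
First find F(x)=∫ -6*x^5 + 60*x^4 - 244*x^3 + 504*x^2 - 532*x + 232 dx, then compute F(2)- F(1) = 4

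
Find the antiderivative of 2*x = x^2 + C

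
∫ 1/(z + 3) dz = log(2*z/3 + 2) + C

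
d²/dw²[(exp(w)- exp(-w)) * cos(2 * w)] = (-4*exp(2*w)*sin(2*w) - 3*exp(2*w)*cos(2*w) - 4*sin(2*w) + 3*cos(2*w))*exp(-w)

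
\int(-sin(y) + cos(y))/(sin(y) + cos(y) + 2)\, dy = log(sin(y) + cos(y) + 2) + C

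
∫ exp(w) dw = exp(w) + C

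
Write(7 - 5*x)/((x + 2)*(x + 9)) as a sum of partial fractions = -52/(7*(x + 9)) + 17/(7*(x + 2))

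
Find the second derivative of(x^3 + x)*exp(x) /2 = x^3*exp(x)/2 + 3*x^2*exp(x) + 7*x*exp(x)/2 + exp(x)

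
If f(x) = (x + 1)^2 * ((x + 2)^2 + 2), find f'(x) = 4*x^3 + 18*x^2 + 30*x + 16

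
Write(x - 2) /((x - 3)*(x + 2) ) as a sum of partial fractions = 4/(5*(x + 2)) + 1/(5*(x - 3))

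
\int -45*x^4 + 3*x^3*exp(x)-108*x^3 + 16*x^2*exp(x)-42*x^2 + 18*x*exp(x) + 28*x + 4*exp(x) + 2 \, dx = -(3*x^2 + 7*x + 4)*(3*x^3 + 2*x^2 - x*exp(x) - 4*x + 2) + C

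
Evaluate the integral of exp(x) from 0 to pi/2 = -1 + exp(pi/2)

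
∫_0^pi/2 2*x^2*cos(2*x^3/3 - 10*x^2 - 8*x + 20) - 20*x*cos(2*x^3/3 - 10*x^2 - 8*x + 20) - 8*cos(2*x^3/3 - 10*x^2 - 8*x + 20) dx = -sin(20) + sin(-5*pi^2/2 + pi^3/12 + 20)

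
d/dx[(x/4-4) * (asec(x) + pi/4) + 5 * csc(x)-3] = (-80*x^2*sqrt(1 - 1/x^2)*cot(x)*csc(x) + 4*x^2*sqrt(1 - 1/x^2)*asec(x) + pi*x^2*sqrt(1 - 1/x^2) + 4*x - 64)/(16*x^2*sqrt(1 - 1/x^2))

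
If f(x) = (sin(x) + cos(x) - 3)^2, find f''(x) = -4*sin(2*x) + 6*sqrt(2)*sin(x + pi/4)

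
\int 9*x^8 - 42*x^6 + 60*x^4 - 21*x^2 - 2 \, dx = x^9 - 6*x^7 + 12*x^5 - 7*x^3 - 2*x + C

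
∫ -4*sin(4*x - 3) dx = cos(4*x - 3) + C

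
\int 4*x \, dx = 2*x^2 + C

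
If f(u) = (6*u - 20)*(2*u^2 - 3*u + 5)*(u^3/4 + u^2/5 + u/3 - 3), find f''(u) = 90*u^4 - 242*u^3 + 894*u^2/5 - 374*u + 368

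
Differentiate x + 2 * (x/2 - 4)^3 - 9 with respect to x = 3*x^2/4 - 12*x + 49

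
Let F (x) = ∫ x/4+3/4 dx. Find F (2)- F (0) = 2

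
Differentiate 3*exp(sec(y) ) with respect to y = 3*exp(sec(y))*tan(y)*sec(y)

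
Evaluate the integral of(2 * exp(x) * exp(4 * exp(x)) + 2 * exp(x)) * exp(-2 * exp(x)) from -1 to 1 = -exp(2*exp(-1)) - exp(-2*E) + exp(-2*exp(-1)) + exp(2*E)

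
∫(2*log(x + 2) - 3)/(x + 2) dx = (log(x + 2) - 3)*log(x + 2) + C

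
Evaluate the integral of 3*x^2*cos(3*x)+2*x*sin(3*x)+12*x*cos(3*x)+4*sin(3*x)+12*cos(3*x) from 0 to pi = 0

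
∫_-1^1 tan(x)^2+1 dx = 2*tan(1)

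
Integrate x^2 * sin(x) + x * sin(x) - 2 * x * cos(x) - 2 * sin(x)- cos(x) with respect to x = (-x^2 - x + 2)*cos(x) + C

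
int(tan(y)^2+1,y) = tan(y) + C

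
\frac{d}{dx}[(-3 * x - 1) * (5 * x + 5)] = -30*x - 20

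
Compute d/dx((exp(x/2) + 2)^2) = 2*exp(x/2) + exp(x)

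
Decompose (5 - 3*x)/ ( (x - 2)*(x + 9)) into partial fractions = -32/(11*(x + 9)) - 1/(11*(x - 2))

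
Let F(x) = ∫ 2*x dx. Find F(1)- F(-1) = 0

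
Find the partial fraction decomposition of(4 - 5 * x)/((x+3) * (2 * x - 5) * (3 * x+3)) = -34/(231*(2*x - 5)) + 19/(66*(x + 3)) - 3/(14*(x + 1))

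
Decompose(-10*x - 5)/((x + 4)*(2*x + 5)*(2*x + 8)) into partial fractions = 40/(9*(2*x + 5)) - 20/(9*(x + 4)) - 35/(6*(x + 4)^2)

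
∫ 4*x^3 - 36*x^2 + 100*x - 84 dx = x^4 - 12*x^3 + 50*x^2 - 84*x + C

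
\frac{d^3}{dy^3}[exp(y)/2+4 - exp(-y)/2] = (exp(2*y) + 1)*exp(-y)/2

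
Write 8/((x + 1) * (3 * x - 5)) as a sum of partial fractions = 3/(3*x - 5) - 1/(x + 1)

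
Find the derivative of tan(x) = cos(x)^(-2)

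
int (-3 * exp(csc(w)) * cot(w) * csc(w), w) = 3*exp(csc(w)) + C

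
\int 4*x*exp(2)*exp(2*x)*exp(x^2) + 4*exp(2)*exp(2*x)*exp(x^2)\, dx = 2*exp((x + 1)^2 + 1) + C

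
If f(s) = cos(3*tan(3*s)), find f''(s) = -81*(-1 + cos(3*s)^(-2))^2*cos(3*tan(3*s)) - 54*sin(3*s)*sin(3*tan(3*s))/cos(3*s)^3 + 81*cos(3*tan(3*s)) - 162*cos(3*tan(3*s))/cos(3*s)^2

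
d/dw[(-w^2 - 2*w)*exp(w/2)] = -w^2*exp(w/2)/2 - 3*w*exp(w/2) - 2*exp(w/2)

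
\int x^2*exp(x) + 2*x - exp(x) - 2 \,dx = (x - 1)^2*(exp(x) + 1) + C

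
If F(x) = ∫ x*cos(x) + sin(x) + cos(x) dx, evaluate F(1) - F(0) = 2*sin(1)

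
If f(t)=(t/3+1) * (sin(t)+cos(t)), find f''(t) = -t*sin(t)/3 - t*cos(t)/3 - 5*sin(t)/3 - cos(t)/3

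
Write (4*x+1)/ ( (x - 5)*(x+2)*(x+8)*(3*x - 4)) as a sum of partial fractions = -171/(3080*(3*x - 4)) + 31/(2184*(x + 8)) - 1/(60*(x + 2)) + 3/(143*(x - 5))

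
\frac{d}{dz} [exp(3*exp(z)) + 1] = 3*exp(z + 3*exp(z))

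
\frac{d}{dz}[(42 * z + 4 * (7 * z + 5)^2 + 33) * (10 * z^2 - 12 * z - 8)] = 7840*z^3 + 2604*z^2 - 8204*z - 4172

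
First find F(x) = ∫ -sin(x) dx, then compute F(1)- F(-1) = 0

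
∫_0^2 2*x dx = 4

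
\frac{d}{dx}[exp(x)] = exp(x)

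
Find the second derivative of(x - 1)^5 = 20*x^3 - 60*x^2 + 60*x - 20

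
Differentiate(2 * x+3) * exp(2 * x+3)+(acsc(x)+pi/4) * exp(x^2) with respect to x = (4*x^3*sqrt(1 - 1/x^2)*exp(x^2)*acsc(x) + pi*x^3*sqrt(1 - 1/x^2)*exp(x^2) + 8*x^3*sqrt(1 - 1/x^2)*exp(2*x + 3) + 16*x^2*sqrt(1 - 1/x^2)*exp(2*x + 3) - 2*exp(x^2))/(2*x^2*sqrt(1 - 1/x^2))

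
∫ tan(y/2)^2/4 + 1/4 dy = tan(y/2)/2 + C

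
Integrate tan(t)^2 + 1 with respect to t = tan(t) + C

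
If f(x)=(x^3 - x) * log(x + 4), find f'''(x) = (6*x^3*log(x + 4) + 11*x^3 + 72*x^2*log(x + 4) + 108*x^2 + 288*x*log(x + 4) + 289*x + 384*log(x + 4) + 12)/(x^3 + 12*x^2 + 48*x + 64)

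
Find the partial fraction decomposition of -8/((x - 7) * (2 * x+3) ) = 16/(17*(2*x + 3)) - 8/(17*(x - 7))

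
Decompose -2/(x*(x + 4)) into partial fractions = 1/(2*(x + 4)) - 1/(2*x)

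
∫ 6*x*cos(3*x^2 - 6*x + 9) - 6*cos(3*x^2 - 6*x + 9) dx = sin(3*(x - 1)^2 + 6) + C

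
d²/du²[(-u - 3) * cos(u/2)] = u*cos(u/2)/4 + sin(u/2) + 3*cos(u/2)/4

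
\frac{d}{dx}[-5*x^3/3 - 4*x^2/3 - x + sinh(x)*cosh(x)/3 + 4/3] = -5*x^2 - 8*x/3 + cosh(2*x)/3 - 1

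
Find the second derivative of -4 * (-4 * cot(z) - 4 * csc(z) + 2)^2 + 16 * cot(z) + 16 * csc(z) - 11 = 16*(-5 + 8*cos(z)/sin(z) + 32/sin(z) + 10*cos(z)/sin(z)^2 + 10/sin(z)^2 - 48*cos(z)/sin(z)^3 - 48/sin(z)^3)/sin(z)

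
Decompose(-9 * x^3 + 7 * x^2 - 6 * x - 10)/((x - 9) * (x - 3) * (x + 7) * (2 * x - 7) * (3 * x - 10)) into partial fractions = -23130/(527*(3*x - 10)) + 1766/(77*(2*x - 7)) + 577/(17360*(x + 7)) + 52/(15*(x - 3)) - 3029/(8976*(x - 9))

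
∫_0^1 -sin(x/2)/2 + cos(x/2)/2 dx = -1 + sin(1/2) + cos(1/2)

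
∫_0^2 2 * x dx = 4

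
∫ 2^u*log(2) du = 2^u + C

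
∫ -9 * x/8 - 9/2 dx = -9*x^2/16 - 9*x/2 + C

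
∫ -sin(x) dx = cos(x) + C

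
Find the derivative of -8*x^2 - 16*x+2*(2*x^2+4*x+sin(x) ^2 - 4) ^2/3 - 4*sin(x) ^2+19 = 32*x^3/3 + 8*x^2*sin(2*x)/3 + 32*x^2 + 16*x*sin(x)^2/3 + 16*x*sin(2*x)/3 - 16*x + 8*sin(x)^3*cos(x)/3 + 16*sin(x)^2/3 - 28*sin(2*x)/3 - 112/3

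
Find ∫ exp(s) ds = exp(s) + C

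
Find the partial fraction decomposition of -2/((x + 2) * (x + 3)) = 2/(x + 3) - 2/(x + 2)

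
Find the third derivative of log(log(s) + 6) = (2*log(s)^2 + 27*log(s) + 92)/(s^3*log(s)^3 + 18*s^3*log(s)^2 + 108*s^3*log(s) + 216*s^3)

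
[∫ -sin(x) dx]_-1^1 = 0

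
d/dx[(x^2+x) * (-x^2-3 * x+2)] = -4*x^3 - 12*x^2 - 2*x + 2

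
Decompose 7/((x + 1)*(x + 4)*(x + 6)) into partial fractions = 7/(10*(x + 6)) - 7/(6*(x + 4)) + 7/(15*(x + 1))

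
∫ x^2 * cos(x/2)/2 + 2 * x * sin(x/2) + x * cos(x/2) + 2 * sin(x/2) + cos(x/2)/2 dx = (x + 1)^2*sin(x/2) + C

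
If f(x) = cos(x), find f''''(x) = cos(x)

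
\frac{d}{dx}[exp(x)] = exp(x)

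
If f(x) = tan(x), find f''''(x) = 24*tan(x)^5 + 40*tan(x)^3 + 16*tan(x)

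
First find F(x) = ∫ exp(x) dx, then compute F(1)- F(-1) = E - exp(-1)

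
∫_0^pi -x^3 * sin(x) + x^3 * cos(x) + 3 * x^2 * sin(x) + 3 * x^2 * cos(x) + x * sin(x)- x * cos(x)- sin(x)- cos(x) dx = pi - pi^3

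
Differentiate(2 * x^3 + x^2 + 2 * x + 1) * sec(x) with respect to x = (2*x^3*sin(x)/cos(x) + x^2*sin(x)/cos(x) + 6*x^2 + 2*x*sin(x)/cos(x) + 2*x + sin(x)/cos(x) + 2)/cos(x)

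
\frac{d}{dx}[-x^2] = -2*x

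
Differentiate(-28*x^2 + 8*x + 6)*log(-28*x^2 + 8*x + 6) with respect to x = -56*x*log(-14*x^2 + 4*x + 3) - 56*x - 56*x*log(2) + 8*log(-14*x^2 + 4*x + 3) + 8*log(2) + 8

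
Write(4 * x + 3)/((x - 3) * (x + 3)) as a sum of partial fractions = 3/(2*(x + 3)) + 5/(2*(x - 3))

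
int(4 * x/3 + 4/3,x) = 2*x^2/3 + 4*x/3 + C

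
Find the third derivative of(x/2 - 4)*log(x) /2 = (-x - 16)/(4*x^3)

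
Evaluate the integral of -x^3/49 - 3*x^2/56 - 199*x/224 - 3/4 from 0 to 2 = -2745/784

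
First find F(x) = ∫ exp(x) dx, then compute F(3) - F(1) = -E + exp(3)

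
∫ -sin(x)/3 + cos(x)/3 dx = sqrt(2)*sin(x + pi/4)/3 + C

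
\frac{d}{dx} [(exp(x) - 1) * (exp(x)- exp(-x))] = (2*exp(3*x) - exp(2*x) - 1)*exp(-x)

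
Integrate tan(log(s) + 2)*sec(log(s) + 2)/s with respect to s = sec(log(s) + 2) + C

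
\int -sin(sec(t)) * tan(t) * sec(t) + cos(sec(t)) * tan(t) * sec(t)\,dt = sqrt(2)*sin(pi/4 + 1/cos(t)) + C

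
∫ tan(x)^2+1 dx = tan(x) + C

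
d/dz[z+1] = 1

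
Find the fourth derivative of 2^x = 2^x*log(2)^4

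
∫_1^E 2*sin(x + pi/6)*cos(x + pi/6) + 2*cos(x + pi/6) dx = -(sin(pi/6 + 1) + 1)^2 + (sin(pi/6 + E) + 1)^2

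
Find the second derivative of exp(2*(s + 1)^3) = 36*s^4*exp(2*s^3 + 6*s^2 + 6*s + 2) + 144*s^3*exp(2*s^3 + 6*s^2 + 6*s + 2) + 216*s^2*exp(2*s^3 + 6*s^2 + 6*s + 2) + 156*s*exp(2*s^3 + 6*s^2 + 6*s + 2) + 48*exp(2*s^3 + 6*s^2 + 6*s + 2)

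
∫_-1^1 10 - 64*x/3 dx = 20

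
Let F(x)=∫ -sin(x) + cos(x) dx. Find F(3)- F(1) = cos(3) - sin(1) - cos(1) + sin(3)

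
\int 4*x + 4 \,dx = 2*x^2 + 4*x + C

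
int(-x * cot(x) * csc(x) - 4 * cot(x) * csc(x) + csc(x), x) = (x + 4)*csc(x) + C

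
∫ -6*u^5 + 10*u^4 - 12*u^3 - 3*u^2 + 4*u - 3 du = -u^6 + 2*u^5 - 3*u^4 - u^3 + 2*u^2 - 3*u + C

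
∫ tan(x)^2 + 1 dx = tan(x) + C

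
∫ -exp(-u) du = exp(-u) + C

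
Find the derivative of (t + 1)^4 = 4*t^3 + 12*t^2 + 12*t + 4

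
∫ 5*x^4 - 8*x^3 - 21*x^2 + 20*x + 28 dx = x^5 - 2*x^4 - 7*x^3 + 10*x^2 + 28*x + C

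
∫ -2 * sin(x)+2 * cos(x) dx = 2*sqrt(2)*sin(x + pi/4) + C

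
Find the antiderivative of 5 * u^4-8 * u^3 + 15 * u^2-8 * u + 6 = u^5 - 2*u^4 + 5*u^3 - 4*u^2 + 6*u + C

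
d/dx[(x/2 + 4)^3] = 3*x^2/8 + 6*x + 24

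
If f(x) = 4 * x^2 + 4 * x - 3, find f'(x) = 8*x + 4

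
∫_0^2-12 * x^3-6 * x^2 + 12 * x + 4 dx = -32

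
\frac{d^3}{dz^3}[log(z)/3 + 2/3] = 2/(3*z^3)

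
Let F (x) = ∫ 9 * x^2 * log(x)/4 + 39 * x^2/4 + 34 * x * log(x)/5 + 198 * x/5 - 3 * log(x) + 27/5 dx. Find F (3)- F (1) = 837*log(3)/20 + 1198/5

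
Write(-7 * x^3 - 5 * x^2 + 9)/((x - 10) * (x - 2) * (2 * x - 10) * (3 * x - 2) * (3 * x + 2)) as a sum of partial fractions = 239/(34816*(3*x + 2)) - 127/(11648*(3*x - 2)) - 67/(1536*(x - 2)) + 991/(6630*(x - 5)) - 7491/(71680*(x - 10))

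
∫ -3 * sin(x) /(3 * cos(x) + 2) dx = log(3*cos(x) + 2) + C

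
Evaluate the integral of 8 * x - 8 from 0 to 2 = 0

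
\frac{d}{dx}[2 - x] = -1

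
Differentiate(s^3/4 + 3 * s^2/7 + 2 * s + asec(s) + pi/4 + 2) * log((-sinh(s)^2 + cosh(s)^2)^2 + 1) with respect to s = (21*s^4*sqrt(1 - 1/s^2)*log(2) + 24*s^3*sqrt(1 - 1/s^2)*log(2) + 56*s^2*sqrt(1 - 1/s^2)*log(2) + 28*log(2))/(28*s^2*sqrt(1 - 1/s^2))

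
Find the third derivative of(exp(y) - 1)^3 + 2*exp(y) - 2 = 27*exp(3*y) - 24*exp(2*y) + 5*exp(y)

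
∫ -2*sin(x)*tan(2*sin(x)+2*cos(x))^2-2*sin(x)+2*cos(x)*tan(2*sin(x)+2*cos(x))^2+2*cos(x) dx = tan(2*sqrt(2)*sin(x + pi/4)) + C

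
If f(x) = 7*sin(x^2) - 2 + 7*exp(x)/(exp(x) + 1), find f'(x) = 7*(2*x*exp(2*x)*cos(x^2) + 4*x*exp(x)*cos(x^2) + 2*x*cos(x^2) + exp(x))/(exp(2*x) + 2*exp(x) + 1)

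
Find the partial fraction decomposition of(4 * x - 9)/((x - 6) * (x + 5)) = 29/(11*(x + 5)) + 15/(11*(x - 6))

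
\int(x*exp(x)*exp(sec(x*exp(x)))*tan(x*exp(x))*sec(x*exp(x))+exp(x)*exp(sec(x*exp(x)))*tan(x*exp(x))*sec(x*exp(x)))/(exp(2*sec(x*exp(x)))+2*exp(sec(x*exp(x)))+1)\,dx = exp(sec(x*exp(x)))/(exp(sec(x*exp(x))) + 1) + C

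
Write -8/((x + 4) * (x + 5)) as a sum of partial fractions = 8/(x + 5) - 8/(x + 4)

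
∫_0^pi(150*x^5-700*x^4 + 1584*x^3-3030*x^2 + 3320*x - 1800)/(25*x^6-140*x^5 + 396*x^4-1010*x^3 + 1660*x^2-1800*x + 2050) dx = -log(82) + log(1 + (-14*pi^2/5 - 9 + 4*pi + pi^3)^2)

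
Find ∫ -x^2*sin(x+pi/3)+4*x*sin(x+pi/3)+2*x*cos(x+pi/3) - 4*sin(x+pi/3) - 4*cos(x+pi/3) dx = (x - 2)^2*cos(x + pi/3) + C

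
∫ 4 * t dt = 2*t^2 + C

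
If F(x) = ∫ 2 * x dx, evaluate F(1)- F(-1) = 0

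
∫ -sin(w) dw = cos(w) + C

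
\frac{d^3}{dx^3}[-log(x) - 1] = -2/x^3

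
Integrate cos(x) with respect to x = sin(x) + C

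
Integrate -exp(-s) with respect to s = exp(-s) + C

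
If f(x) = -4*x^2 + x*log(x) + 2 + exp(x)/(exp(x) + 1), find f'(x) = (-8*x*exp(2*x) - 16*x*exp(x) - 8*x + exp(2*x)*log(x) + exp(2*x) + 2*exp(x)*log(x) + 3*exp(x) + log(x) + 1)/(exp(2*x) + 2*exp(x) + 1)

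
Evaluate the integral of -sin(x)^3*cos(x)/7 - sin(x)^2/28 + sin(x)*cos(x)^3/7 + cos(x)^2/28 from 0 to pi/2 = 0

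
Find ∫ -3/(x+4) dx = -3*log(x + 4) + C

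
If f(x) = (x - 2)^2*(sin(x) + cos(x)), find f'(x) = -x^2*sin(x) + x^2*cos(x) + 6*x*sin(x) - 2*x*cos(x) - 8*sin(x)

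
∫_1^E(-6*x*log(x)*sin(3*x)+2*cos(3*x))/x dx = 2*cos(3*E)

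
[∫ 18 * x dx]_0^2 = 36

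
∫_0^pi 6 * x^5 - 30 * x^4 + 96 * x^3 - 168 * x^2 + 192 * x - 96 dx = -64 + (3 + (-1 + pi)^2)^3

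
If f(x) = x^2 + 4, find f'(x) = 2*x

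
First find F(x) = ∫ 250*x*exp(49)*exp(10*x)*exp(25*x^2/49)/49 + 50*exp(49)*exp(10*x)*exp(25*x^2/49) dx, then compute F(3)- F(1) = -5*exp(2916/49) + 5*exp(4096/49)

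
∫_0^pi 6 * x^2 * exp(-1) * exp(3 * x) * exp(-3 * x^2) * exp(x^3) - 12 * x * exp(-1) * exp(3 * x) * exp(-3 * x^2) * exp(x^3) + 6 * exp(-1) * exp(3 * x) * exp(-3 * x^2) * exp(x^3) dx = -2*exp(-1) + 2*exp((-1 + pi)^3)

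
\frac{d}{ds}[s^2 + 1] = 2*s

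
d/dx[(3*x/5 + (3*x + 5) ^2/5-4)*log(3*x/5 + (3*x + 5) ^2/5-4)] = 18*x*log(9*x^2/5 + 33*x/5 + 1)/5 + 18*x/5 + 33*log(9*x^2/5 + 33*x/5 + 1)/5 + 33/5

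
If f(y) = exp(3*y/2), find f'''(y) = 27*exp(3*y/2)/8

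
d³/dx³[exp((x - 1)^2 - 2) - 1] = 8*x^3*exp(x^2 - 2*x - 1) - 24*x^2*exp(x^2 - 2*x - 1) + 36*x*exp(x^2 - 2*x - 1) - 20*exp(x^2 - 2*x - 1)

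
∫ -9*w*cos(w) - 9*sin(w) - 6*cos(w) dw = (-9*w - 6)*sin(w) + C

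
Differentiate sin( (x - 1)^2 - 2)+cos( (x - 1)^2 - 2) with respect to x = 2*x*sin(-x^2 + 2*x + 1) + 2*x*cos(-x^2 + 2*x + 1) - 2*sin(-x^2 + 2*x + 1) - 2*cos(-x^2 + 2*x + 1)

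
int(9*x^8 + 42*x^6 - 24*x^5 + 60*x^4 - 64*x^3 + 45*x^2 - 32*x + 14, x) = x^9 + 6*x^7 - 4*x^6 + 12*x^5 - 16*x^4 + 15*x^3 - 16*x^2 + 14*x + C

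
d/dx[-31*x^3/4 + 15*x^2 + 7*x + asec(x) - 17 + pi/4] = (-93*x^4*sqrt(1 - 1/x^2) + 120*x^3*sqrt(1 - 1/x^2) + 28*x^2*sqrt(1 - 1/x^2) + 4)/(4*x^2*sqrt(1 - 1/x^2))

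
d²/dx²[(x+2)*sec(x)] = (-x + 2*x/cos(x)^2 + 2*sin(x)/cos(x) - 2 + 4/cos(x)^2)/cos(x)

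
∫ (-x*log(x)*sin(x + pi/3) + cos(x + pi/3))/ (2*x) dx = log(x)*cos(x + pi/3)/2 + C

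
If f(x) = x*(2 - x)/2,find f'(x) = 1 - x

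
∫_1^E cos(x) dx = -sin(1) + sin(E)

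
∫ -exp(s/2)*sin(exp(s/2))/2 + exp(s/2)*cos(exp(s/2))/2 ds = sqrt(2)*sin(exp(s/2) + pi/4) + C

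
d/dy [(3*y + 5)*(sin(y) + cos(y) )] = -3*y*sin(y) + 3*y*cos(y) - 2*sin(y) + 8*cos(y)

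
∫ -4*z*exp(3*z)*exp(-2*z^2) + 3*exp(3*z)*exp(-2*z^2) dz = exp(-z*(2*z - 3)) + C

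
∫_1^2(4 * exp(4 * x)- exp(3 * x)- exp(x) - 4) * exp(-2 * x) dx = -2*(E - exp(-1))^2 - exp(2) - exp(-1) + exp(-2) + E + 2*(-exp(-2) + exp(2))^2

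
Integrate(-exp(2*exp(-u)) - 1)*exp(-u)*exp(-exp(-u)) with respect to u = 2*sinh(exp(-u)) + C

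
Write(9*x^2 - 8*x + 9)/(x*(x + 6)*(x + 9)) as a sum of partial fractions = 30/(x + 9) - 127/(6*(x + 6)) + 1/(6*x)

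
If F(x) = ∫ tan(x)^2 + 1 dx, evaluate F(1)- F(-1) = 2*tan(1)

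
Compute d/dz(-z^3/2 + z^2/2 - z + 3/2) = -3*z^2/2 + z - 1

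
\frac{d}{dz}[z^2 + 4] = 2*z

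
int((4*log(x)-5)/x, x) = 2*(log(x) - 1)^2 - log(x) + C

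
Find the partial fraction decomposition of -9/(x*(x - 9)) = -1/(x - 9) + 1/x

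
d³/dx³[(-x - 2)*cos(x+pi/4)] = -x*sin(x + pi/4) - 2*sin(x + pi/4) + 3*cos(x + pi/4)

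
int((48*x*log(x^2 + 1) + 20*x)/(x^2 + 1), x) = 2*(6*log(x^2 + 1) + 5)*log(x^2 + 1) + C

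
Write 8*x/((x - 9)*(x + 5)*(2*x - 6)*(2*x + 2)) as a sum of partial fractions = 5/(224*(x + 5)) - 1/(80*(x + 1)) - 1/(32*(x - 3)) + 3/(140*(x - 9))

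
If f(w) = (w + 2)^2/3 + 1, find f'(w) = 2*w/3 + 4/3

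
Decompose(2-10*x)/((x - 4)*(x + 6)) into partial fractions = -31/(5*(x + 6)) - 19/(5*(x - 4))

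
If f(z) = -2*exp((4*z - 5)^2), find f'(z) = -64*z*exp(16*z^2 - 40*z + 25) + 80*exp(16*z^2 - 40*z + 25)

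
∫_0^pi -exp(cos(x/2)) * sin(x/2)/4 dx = 1/2 - E/2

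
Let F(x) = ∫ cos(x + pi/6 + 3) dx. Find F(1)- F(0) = sin(pi/6 + 4) - sin(pi/6 + 3)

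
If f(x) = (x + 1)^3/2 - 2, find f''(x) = 3*x + 3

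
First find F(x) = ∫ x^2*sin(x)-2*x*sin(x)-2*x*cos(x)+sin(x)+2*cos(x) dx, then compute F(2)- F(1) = -cos(2)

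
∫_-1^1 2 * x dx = 0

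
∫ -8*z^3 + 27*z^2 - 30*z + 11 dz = -2*z^4 + 9*z^3 - 15*z^2 + 11*z + C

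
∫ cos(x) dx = sin(x) + C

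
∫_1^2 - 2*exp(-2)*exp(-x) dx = -2*exp(-3) + 2*exp(-4)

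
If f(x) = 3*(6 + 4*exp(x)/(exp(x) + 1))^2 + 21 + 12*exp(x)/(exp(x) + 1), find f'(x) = (252*exp(2*x) + 156*exp(x))/(exp(3*x) + 3*exp(2*x) + 3*exp(x) + 1)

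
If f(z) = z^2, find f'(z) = 2*z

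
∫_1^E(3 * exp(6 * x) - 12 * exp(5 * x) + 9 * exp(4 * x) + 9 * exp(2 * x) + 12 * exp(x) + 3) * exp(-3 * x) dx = -(-2 - exp(-1) + E)^3 + (-2 - exp(-E) + exp(E))^3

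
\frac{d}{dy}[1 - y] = -1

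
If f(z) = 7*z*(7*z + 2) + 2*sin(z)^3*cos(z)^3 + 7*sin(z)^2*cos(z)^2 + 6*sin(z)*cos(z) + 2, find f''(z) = 15*(1 - cos(2*z))^2*sin(2*z)/2 + 28*(1 - cos(2*z))^2 + 3*(cos(2*z) + 1)^2*sin(2*z)/2 - 24*sin(2*z) + 6*sin(4*z) + 56*cos(2*z) + 56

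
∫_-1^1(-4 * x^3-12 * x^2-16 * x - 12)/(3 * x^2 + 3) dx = -8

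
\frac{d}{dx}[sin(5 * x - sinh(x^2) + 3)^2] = -(2*x*cosh(x^2) - 5)*sin(2*(5*x - sinh(x^2) + 3))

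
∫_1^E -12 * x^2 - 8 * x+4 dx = (1 + E)^2*(4 - 4*E)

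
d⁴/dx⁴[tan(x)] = 24*tan(x)^5 + 40*tan(x)^3 + 16*tan(x)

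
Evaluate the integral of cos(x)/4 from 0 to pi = 0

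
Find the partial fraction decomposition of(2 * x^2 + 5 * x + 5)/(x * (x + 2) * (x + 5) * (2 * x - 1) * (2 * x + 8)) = 64/(495*(2*x - 1)) + 1/(11*(x + 5)) - 17/(144*(x + 4)) + 1/(40*(x + 2)) - 1/(16*x)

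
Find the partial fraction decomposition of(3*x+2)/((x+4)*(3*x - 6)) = 5/(9*(x + 4)) + 4/(9*(x - 2))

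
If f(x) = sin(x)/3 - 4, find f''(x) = -sin(x)/3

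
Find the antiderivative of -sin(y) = cos(y) + C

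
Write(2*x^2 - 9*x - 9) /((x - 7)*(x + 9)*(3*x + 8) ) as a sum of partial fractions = -263/(551*(3*x + 8)) + 117/(152*(x + 9)) + 13/(232*(x - 7))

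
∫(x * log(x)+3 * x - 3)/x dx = (x - 3)*(log(x) + 2) + C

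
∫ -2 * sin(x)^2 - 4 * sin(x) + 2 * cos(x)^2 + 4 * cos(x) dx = (sqrt(2)*sin(x + pi/4) + 2)^2 + C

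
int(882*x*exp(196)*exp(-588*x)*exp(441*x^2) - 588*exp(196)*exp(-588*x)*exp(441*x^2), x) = exp(49*(3*x - 2)^2) + C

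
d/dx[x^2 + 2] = 2*x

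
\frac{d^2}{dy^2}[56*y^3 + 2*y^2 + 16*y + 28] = 336*y + 4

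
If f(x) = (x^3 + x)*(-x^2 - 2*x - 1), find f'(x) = -5*x^4 - 8*x^3 - 6*x^2 - 4*x - 1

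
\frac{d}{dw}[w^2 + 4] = 2*w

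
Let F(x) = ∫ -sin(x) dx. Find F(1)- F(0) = -1 + cos(1)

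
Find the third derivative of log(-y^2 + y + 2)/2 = (2*y^3 - 3*y^2 + 15*y - 7)/(y^6 - 3*y^5 - 3*y^4 + 11*y^3 + 6*y^2 - 12*y - 8)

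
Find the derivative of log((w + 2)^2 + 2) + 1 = (2*w + 4)/(w^2 + 4*w + 6)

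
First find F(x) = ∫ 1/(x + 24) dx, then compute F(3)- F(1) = -2*log(5) + 3*log(3)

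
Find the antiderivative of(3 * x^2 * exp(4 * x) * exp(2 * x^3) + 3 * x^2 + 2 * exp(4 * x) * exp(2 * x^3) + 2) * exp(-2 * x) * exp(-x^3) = 2*sinh(x*(x^2 + 2)) + C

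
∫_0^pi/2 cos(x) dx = 1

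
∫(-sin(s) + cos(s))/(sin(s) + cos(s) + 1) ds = log(sin(s) + cos(s) + 1) + C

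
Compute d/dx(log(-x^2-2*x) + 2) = (2*x + 2)/(x^2 + 2*x)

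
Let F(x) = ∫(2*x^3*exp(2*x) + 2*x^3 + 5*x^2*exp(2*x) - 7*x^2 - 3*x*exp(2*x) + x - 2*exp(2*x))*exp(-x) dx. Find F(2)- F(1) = -9*exp(-2) - exp(-1) + E + 9*exp(2)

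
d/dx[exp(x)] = exp(x)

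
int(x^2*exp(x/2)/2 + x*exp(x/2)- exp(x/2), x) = ((x - 1)^2 + 1)*exp(x/2) + C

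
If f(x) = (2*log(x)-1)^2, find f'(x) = (8*log(x) - 4)/x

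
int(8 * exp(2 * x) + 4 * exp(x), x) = (2*exp(x) + 1)^2 + C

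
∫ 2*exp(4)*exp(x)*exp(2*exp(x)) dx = exp(2*exp(x) + 4) + C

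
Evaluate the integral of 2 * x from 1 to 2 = 3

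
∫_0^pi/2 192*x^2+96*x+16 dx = -1 + 2*pi + (1 + 2*pi)^3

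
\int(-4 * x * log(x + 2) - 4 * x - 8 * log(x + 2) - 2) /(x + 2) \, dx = -2*(2*x + 1)*log(x + 2) + C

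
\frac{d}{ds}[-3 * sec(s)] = -3*tan(s)*sec(s)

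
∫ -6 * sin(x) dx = 6*cos(x) + C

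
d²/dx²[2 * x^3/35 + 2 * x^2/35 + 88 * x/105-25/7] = 12*x/35 + 4/35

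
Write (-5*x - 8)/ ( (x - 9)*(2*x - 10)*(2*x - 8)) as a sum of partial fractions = -7/(5*(x - 4)) + 33/(16*(x - 5)) - 53/(80*(x - 9))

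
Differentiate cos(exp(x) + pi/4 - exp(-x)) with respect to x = (-exp(2*x)*sin(exp(x) + pi/4 - exp(-x)) - sin(exp(x) + pi/4 - exp(-x)))*exp(-x)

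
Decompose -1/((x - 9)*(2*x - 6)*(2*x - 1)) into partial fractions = -2/(85*(2*x - 1)) + 1/(60*(x - 3)) - 1/(204*(x - 9))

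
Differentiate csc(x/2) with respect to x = -cot(x/2)*csc(x/2)/2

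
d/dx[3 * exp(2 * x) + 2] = 6*exp(2*x)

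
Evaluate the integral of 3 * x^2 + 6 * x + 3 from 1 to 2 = 19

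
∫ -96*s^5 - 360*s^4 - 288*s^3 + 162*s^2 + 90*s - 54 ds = -16*s^6 - 72*s^5 - 72*s^4 + 54*s^3 + 45*s^2 - 54*s + C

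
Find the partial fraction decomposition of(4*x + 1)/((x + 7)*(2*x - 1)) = 2/(5*(2*x - 1)) + 9/(5*(x + 7))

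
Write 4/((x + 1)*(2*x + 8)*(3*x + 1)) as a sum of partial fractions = 9/(11*(3*x + 1)) + 2/(33*(x + 4)) - 1/(3*(x + 1))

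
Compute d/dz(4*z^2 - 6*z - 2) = 8*z - 6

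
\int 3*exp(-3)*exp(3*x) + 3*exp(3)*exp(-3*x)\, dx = 2*sinh(3*x - 3) + C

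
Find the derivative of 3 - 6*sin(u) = -6*cos(u)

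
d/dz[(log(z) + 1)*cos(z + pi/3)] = (-z*log(z)*sin(z + pi/3) - z*sin(z + pi/3) + cos(z + pi/3))/z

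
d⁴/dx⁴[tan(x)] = 24*tan(x)^5 + 40*tan(x)^3 + 16*tan(x)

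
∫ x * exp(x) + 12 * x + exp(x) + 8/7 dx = x*(42*x + 7*exp(x) + 8)/7 + C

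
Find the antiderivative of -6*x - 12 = -3*x^2 - 12*x + C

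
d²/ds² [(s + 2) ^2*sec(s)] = (-s^2 + 2*s^2/cos(s)^2 + 4*s*sin(s)/cos(s) - 4*s + 8*s/cos(s)^2 + 8*sin(s)/cos(s) - 2 + 8/cos(s)^2)/cos(s)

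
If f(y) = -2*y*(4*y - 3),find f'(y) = 6 - 16*y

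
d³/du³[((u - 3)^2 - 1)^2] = 24*u - 72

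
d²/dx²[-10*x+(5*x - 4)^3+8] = 750*x - 600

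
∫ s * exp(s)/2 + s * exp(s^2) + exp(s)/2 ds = s*exp(s)/2 + exp(s^2)/2 + C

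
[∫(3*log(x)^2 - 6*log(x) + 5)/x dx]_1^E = 3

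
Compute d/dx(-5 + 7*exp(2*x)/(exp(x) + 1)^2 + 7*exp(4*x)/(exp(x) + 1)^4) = (42*exp(4*x) + 28*exp(3*x) + 14*exp(2*x))/(exp(5*x) + 5*exp(4*x) + 10*exp(3*x) + 10*exp(2*x) + 5*exp(x) + 1)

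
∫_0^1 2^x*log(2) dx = 1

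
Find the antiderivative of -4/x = -4*log(2*x) + C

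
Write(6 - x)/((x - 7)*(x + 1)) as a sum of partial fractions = -7/(8*(x + 1)) - 1/(8*(x - 7))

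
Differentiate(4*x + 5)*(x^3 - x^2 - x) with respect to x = 16*x^3 + 3*x^2 - 18*x - 5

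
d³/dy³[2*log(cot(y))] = -4*sin(y)/cos(y)^3 - 4*cos(y)/sin(y)^3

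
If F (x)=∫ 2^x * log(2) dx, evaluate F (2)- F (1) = 2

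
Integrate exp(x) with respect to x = exp(x) + C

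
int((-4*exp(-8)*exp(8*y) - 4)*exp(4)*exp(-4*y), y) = -2*sinh(4*y - 4) + C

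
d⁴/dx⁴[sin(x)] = sin(x)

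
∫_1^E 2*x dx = -1 + exp(2)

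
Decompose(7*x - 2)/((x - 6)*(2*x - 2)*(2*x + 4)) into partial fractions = -1/(6*(x + 2)) - 1/(12*(x - 1)) + 1/(4*(x - 6))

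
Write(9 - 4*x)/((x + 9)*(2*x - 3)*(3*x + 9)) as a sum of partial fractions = 4/(189*(2*x - 3)) + 5/(42*(x + 9)) - 7/(54*(x + 3))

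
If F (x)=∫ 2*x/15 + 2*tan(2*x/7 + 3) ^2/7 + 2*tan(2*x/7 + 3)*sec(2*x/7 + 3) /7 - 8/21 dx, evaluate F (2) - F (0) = sec(25/7) - 16/15 - tan(3) + tan(25/7) - sec(3)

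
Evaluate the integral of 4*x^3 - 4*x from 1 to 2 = 9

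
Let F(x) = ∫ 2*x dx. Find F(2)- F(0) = 4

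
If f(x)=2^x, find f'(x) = 2^x*log(2)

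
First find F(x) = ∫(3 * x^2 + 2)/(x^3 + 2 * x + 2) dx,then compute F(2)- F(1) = -log(5) + log(14)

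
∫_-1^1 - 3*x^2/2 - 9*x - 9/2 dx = -10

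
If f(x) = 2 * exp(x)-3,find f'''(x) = 2*exp(x)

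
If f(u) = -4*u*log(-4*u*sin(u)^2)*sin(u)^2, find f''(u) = 2*(-4*u^2*log(u*(cos(2*u) - 1)/2)*cos(2*u) - 8*u^2*cos(2*u) - 8*u^2*log(2)*cos(2*u) - 4*u^2 - 4*u*log(u*(cos(2*u) - 1)/2)*sin(2*u) - 8*u*sin(2*u) - 8*u*log(2)*sin(2*u) + cos(2*u) - 1)/u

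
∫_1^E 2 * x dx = -1 + exp(2)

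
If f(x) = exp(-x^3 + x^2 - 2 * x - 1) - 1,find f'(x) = (-3*x^2 + 2*x - 2)*exp(-x^3 + x^2 - 2*x - 1)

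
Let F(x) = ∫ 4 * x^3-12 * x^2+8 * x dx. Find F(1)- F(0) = 1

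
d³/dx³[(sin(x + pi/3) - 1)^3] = -21*sin(x + pi/3)^2*cos(x + pi/3) + 6*cos(x + pi/3)^3 - 3*cos(x + pi/3) + 12*cos(2*x + pi/6)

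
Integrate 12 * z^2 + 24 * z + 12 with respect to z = 4*z^3 + 12*z^2 + 12*z + C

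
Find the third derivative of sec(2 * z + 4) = 48*tan(2*z + 4)^3*sec(2*z + 4) + 40*tan(2*z + 4)*sec(2*z + 4)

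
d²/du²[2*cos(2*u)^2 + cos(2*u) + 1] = -128*sin(u)^4 + 136*sin(u)^2 - 20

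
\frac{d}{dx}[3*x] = 3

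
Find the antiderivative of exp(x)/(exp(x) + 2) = log(exp(x)/2 + 1) + C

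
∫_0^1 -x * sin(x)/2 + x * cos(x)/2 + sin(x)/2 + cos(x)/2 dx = cos(1)/2 + sin(1)/2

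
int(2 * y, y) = y^2 + C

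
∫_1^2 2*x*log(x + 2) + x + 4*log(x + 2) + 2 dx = -9*log(3) + 32*log(2)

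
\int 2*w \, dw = w^2 + C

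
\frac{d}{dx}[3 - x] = -1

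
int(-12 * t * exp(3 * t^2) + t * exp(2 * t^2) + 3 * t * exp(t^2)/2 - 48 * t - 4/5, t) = -24*t^2 - 4*t/5 - 2*exp(3*t^2) + exp(2*t^2)/4 + 3*exp(t^2)/4 + C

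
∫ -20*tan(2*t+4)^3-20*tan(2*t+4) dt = -5*tan(2*t + 4)^2 + C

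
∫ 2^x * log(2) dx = 2^x + C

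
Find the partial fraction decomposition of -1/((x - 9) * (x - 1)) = 1/(8*(x - 1)) - 1/(8*(x - 9))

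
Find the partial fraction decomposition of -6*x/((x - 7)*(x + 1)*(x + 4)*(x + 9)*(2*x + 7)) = 16/(55*(2*x + 7)) + 27/(3520*(x + 9)) - 8/(55*(x + 4)) - 1/(160*(x + 1)) - 1/(704*(x - 7))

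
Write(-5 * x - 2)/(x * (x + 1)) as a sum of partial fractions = -3/(x + 1) - 2/x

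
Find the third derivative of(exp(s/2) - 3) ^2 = -3*exp(s/2)/4 + exp(s)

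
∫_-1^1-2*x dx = 0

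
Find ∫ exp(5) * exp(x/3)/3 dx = exp(x/3 + 5) + C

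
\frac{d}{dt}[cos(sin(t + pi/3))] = -sin(sin(t + pi/3))*cos(t + pi/3)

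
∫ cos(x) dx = sin(x) + C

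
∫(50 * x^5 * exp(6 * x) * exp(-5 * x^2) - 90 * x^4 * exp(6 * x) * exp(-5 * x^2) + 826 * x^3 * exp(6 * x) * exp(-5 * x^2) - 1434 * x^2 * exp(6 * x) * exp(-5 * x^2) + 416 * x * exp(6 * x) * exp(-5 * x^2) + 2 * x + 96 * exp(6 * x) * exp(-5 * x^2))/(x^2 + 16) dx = (-5*x^2 + 6*x + exp(x*(5*x - 6))*log(x^2/16 + 1))*exp(-x*(5*x - 6)) + C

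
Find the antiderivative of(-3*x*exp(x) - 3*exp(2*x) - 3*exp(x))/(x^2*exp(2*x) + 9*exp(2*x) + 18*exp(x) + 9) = acot(x*exp(x)/(3*(exp(x) + 1))) + C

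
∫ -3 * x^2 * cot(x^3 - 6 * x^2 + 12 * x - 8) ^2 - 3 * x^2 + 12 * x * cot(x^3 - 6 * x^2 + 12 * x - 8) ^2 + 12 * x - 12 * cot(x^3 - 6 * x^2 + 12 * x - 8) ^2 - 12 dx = cot((x - 2)^3) + C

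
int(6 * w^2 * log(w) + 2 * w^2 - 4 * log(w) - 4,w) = 2*w*(w^2 - 2)*log(w) + C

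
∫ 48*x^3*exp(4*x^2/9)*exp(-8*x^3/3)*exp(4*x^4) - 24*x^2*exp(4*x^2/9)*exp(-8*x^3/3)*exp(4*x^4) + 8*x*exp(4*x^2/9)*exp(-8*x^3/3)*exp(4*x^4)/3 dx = 3*exp(4*x^2*(3*x - 1)^2/9) + C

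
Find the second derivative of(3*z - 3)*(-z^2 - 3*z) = -18*z - 12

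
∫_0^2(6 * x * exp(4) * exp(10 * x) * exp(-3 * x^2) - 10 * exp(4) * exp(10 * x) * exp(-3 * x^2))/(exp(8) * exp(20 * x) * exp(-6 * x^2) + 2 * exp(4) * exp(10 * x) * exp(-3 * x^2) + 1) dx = -exp(-4)/(exp(-4) + 1) + exp(-12)/(exp(-12) + 1)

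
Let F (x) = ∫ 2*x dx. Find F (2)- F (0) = 4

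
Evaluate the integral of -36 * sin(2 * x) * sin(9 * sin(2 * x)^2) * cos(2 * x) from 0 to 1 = -1 + cos(9*sin(2)^2)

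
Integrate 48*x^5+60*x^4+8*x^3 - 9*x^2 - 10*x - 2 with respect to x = 8*x^6 + 12*x^5 + 2*x^4 - 3*x^3 - 5*x^2 - 2*x + C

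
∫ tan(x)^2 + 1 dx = tan(x) + C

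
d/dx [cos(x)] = -sin(x)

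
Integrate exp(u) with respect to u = exp(u) + C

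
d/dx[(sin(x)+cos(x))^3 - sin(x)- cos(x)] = sqrt(2)*(3*sin(3*x + pi/4) + cos(x + pi/4))/2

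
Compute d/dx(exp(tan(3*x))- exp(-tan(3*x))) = 3*(exp(tan(3*x)) + exp(-tan(3*x)))/cos(3*x)^2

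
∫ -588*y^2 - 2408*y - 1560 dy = -196*y^3 - 1204*y^2 - 1560*y + C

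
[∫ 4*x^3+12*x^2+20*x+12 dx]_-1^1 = 32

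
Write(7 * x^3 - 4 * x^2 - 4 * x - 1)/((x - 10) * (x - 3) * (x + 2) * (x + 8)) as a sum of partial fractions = 3809/(1188*(x + 8)) - 13/(72*(x + 2)) - 4/(11*(x - 3)) + 937/(216*(x - 10))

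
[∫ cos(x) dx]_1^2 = -sin(1) + sin(2)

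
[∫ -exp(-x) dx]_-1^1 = -E + exp(-1)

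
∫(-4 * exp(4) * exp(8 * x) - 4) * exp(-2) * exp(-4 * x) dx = -2*sinh(4*x + 2) + C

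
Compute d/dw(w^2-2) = 2*w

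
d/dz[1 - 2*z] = -2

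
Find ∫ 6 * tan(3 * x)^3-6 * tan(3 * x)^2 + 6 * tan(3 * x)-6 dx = (tan(3*x) - 2)*tan(3*x) + C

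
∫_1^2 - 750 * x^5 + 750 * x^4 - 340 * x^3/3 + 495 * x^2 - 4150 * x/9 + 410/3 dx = -3050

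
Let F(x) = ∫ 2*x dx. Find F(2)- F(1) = 3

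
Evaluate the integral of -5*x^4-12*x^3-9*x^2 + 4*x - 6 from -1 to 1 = -20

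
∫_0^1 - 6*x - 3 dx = -6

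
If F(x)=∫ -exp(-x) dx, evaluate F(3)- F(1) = -exp(-1) + exp(-3)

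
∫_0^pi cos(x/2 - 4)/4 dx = sin(4)/2 + cos(4)/2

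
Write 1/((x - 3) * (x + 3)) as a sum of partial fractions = -1/(6*(x + 3)) + 1/(6*(x - 3))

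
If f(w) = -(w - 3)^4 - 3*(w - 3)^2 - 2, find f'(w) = -4*w^3 + 36*w^2 - 114*w + 126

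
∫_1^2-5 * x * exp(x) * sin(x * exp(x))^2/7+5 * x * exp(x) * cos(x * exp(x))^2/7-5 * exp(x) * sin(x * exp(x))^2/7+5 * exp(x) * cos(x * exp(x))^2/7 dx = 5*sin(4*exp(2))/14 - 5*sin(2*E)/14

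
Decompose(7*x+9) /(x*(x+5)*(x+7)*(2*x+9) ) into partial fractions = 4/(2*x + 9) + 4/(7*(x + 7)) - 13/(5*(x + 5)) + 1/(35*x)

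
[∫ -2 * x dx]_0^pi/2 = -pi^2/4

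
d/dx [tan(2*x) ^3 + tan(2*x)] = 6*tan(2*x)^4 + 8*tan(2*x)^2 + 2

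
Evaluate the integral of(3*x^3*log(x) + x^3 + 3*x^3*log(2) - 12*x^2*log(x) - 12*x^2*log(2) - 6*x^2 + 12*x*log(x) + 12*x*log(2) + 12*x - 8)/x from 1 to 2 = log(2)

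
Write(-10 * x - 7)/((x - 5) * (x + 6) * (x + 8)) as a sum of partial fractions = 73/(26*(x + 8)) - 53/(22*(x + 6)) - 57/(143*(x - 5))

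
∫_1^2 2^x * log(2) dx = 2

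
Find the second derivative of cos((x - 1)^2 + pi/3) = -4*x^2*cos(x^2 - 2*x + 1 + pi/3) + 8*x*cos(x^2 - 2*x + 1 + pi/3) - 2*sin(x^2 - 2*x + 1 + pi/3) - 4*cos(x^2 - 2*x + 1 + pi/3)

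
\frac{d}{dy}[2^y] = 2^y*log(2)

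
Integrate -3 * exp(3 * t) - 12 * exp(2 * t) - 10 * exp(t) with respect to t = -(exp(t) + 2)^3 + 2*exp(t) + C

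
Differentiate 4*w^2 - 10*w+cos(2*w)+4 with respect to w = 8*w - 2*sin(2*w) - 10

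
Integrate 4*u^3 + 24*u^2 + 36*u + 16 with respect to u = u^4 + 8*u^3 + 18*u^2 + 16*u + C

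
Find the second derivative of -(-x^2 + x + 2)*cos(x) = -x^2*cos(x) - 4*x*sin(x) + x*cos(x) + 2*sin(x) + 4*cos(x)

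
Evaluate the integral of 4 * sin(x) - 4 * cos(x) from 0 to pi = 8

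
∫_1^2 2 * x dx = 3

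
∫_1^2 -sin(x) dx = -cos(1) + cos(2)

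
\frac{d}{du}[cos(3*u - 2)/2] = -3*sin(3*u - 2)/2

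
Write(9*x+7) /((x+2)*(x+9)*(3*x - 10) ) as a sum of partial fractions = 9/(16*(3*x - 10)) - 2/(7*(x + 9)) + 11/(112*(x + 2))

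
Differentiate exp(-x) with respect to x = -exp(-x)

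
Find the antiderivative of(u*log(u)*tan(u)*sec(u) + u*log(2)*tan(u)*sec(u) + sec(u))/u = log(2*u)*sec(u) + C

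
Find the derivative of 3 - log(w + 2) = -1/(w + 2)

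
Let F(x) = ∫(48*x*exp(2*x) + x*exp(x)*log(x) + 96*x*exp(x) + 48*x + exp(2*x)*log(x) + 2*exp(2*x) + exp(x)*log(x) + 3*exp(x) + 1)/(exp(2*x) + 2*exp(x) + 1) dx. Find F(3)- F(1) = 3*exp(3)*log(3)/(1 + exp(3)) + 194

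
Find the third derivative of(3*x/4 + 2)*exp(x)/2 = 3*x*exp(x)/8 + 17*exp(x)/8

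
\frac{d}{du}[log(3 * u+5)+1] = 3/(3*u + 5)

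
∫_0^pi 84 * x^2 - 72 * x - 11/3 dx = -36*pi^2 - 11*pi/3 + 28*pi^3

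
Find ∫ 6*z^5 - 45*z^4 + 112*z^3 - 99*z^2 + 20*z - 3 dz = z^6 - 9*z^5 + 28*z^4 - 33*z^3 + 10*z^2 - 3*z + C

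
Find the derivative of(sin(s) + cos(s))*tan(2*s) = sqrt(2)*(2*sin(s + pi/4)/cos(2*s)^2 + cos(s + pi/4)*tan(2*s))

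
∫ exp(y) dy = exp(y) + C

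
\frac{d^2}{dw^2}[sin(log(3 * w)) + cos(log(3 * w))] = -2*cos(log(w) + log(3))/w^2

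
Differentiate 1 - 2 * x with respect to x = -2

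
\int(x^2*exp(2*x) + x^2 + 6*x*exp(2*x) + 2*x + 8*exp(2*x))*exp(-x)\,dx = 2*(x + 2)^2*sinh(x) + C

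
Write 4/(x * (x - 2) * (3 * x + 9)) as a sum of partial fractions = 4/(45*(x + 3)) + 2/(15*(x - 2)) - 2/(9*x)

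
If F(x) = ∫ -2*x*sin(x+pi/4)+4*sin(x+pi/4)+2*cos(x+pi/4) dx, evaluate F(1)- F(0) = -2*cos(pi/4 + 1) + 2*sqrt(2)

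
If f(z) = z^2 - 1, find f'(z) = 2*z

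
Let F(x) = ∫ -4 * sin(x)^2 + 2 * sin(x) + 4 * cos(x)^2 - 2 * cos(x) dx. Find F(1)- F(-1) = -4*sin(1) + 4*sin(2)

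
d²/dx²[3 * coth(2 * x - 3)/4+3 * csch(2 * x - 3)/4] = (6*cosh(2*x - 3) + 3*cosh(4*x - 6)/2 + 9/2)/sinh(2*x - 3)^3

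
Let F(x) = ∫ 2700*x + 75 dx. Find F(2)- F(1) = 4125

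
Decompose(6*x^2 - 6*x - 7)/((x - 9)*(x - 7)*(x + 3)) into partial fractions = 13/(24*(x + 3)) - 49/(4*(x - 7)) + 425/(24*(x - 9))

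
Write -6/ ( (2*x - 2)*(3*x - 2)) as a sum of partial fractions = 9/(3*x - 2) - 3/(x - 1)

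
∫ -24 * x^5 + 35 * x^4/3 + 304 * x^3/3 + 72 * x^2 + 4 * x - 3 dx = -4*x^6 + 7*x^5/3 + 76*x^4/3 + 24*x^3 + 2*x^2 - 3*x + C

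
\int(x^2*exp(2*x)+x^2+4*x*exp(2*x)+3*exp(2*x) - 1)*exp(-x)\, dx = 2*(x^2 + 2*x + 1)*sinh(x) + C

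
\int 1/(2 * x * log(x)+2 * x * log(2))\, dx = log(log(2*x))/2 + C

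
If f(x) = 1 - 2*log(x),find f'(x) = -2/x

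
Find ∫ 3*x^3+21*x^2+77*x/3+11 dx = 3*x^4/4 + 7*x^3 + 77*x^2/6 + 11*x + C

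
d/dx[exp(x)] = exp(x)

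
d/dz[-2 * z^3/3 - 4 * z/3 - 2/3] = -2*z^2 - 4/3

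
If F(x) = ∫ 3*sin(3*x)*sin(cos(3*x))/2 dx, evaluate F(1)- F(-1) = 0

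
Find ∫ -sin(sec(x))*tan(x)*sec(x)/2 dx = cos(sec(x))/2 + C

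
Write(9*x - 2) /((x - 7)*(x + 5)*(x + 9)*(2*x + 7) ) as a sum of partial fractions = 268/(693*(2*x + 7)) + 83/(704*(x + 9)) - 47/(144*(x + 5)) + 61/(4032*(x - 7))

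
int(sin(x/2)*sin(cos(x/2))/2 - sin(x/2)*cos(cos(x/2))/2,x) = sqrt(2)*sin(cos(x/2) + pi/4) + C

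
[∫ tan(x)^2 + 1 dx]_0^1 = tan(1)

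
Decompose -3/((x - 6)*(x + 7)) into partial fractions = 3/(13*(x + 7)) - 3/(13*(x - 6))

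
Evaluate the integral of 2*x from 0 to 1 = 1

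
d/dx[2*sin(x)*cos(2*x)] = -cos(x) + 3*cos(3*x)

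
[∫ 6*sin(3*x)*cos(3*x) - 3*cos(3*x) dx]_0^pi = 0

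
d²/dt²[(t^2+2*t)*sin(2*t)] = -4*t^2*sin(2*t) + 8*sqrt(2)*t*cos(2*t + pi/4) + 2*sin(2*t) + 8*cos(2*t)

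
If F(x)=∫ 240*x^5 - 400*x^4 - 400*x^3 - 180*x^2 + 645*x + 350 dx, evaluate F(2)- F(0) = -90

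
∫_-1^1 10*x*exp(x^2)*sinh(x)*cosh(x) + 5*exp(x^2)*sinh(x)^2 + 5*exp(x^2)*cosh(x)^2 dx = 5*E*sinh(2)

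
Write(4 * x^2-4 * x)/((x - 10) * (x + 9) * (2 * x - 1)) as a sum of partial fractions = 4/(361*(2*x - 1)) + 360/(361*(x + 9)) + 360/(361*(x - 10))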